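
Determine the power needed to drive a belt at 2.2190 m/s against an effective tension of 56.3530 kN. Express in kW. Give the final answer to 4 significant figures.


P = Te * v = 56.3530 * 2.2190
P = 125.0 kW


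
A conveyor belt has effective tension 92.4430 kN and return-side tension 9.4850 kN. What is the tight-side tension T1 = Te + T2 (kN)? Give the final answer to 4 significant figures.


T1 = Te + T2 = 92.4430 + 9.4850
T1 = 101.9 kN


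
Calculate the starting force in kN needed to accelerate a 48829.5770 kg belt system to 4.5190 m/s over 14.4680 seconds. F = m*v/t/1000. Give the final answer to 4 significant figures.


F = 48829.5770 * 4.5190 / 14.4680 / 1000
F = 15.25 kN


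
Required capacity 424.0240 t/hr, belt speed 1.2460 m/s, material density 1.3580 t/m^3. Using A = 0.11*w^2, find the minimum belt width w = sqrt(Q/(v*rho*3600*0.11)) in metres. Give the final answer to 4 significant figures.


A_req = 424.0240 / (1.2460 * 1.3580 * 3600) = 0.0696098 m^2
w = sqrt(0.0696098 / 0.11)
w = 0.7955 m


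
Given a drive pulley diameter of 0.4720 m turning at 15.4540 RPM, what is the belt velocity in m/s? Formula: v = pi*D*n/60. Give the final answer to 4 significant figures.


v = pi * 0.4720 * 15.4540 / 60
v = 0.3819 m/s


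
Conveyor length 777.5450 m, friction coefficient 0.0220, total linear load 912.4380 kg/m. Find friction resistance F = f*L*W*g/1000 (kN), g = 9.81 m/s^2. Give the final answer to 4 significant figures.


F = 0.0220 * 777.5450 * 912.4380 * 9.81 / 1000
F = 153.1 kN


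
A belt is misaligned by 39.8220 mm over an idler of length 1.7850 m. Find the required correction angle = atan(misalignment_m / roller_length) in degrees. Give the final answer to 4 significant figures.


misalign_m = 39.8220 / 1000 = 0.039822 m
angle = atan(0.039822 / 1.7850)
angle = 1.278 deg


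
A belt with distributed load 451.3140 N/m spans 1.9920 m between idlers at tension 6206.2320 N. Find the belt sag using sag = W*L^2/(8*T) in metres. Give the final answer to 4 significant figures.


sag = 451.3140 * 1.9920^2 / (8 * 6206.2320)
sag = 0.03607 m


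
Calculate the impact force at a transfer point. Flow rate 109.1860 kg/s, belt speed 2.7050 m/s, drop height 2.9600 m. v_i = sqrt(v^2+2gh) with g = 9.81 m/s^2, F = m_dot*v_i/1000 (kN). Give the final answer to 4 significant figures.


v_i = sqrt(2.7050^2 + 2*9.81*2.9600) = 8.08655 m/s
F = 109.1860 * 8.08655 / 1000
F = 0.8829 kN


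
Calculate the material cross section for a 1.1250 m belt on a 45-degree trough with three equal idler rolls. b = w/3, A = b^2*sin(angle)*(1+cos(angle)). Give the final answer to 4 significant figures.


b = 1.1250/3 = 0.375 m
A = 0.375^2 * sin(45 deg) * (1 + cos(45 deg))
A = 0.1697 m^2


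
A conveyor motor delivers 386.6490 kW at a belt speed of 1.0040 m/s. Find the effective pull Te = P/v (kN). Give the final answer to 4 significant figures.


Te = P / v = 386.6490 / 1.0040
Te = 385.1 kN


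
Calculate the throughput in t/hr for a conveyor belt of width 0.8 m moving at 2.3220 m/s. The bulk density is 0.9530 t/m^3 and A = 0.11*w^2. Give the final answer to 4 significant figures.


A = 0.11 * 0.8^2 = 0.0704 m^2
C = 0.0704 * 2.3220 * 0.9530 * 3600
C = 560.8 t/hr


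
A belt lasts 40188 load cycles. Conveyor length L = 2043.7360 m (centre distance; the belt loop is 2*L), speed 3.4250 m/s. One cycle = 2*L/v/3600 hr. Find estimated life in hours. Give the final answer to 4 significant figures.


cycle_time = 2 * 2043.7360 / 3.4250 / 3600 = 0.331506 hr
life = 40188 * 0.331506 = 13320 hours


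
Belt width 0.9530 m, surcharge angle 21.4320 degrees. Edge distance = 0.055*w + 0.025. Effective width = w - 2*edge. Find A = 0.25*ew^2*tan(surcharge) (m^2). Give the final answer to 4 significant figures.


edge = 0.055*0.9530 + 0.025 = 0.077415 m
ew = 0.9530 - 2*0.077415 = 0.79817 m
A = 0.25 * 0.79817^2 * tan(21.4320 deg)
A = 0.06252 m^2


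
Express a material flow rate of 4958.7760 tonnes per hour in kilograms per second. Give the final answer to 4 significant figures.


m_dot = 4958.7760 * 1000 / 3600
m_dot = 1377 kg/s


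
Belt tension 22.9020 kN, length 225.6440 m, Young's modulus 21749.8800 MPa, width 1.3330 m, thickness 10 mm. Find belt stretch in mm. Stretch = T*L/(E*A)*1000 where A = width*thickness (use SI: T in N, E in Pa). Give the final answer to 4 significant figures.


A = 1.3330 * 0.01 = 0.01333 m^2
Stretch = 22.9020*1000 * 225.6440 / (21749.8800e6 * 0.01333) * 1000
Stretch = 17.82 mm


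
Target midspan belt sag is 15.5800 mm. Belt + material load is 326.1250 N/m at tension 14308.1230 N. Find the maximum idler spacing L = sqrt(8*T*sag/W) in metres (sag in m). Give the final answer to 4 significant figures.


sag = 15.5800/1000 = 0.015580 m
L = sqrt(8 * 14308.1230 * 0.015580 / 326.1250)
L = 2.338 m


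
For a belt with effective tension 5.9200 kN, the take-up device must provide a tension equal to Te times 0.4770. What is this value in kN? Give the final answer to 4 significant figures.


T_tu = 5.9200 * 0.4770
T_tu = 2.824 kN


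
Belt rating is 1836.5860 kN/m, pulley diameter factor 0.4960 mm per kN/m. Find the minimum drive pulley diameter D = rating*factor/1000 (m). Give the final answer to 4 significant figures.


D = 1836.5860 * 0.4960 / 1000
D = 0.9109 m


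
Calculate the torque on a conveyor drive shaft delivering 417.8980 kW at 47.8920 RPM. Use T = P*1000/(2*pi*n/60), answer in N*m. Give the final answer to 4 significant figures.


omega = 2*pi*47.8920/60 = 5.01524 rad/s
T = 417.8980*1000 / 5.01524
T = 83330 N*m


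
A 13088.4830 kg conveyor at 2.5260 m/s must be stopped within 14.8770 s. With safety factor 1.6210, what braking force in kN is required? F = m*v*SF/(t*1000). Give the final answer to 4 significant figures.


F = 13088.4830 * 2.5260 / 14.8770 * 1.6210 / 1000
F = 3.602 kN


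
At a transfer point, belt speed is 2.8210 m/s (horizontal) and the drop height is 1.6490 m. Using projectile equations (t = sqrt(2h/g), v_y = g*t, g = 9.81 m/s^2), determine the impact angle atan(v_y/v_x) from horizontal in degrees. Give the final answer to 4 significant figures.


t = sqrt(2*1.6490/9.81) = 0.579817 s
v_y = 9.81 * 0.579817 = 5.688 m/s
angle = atan(5.688 / 2.8210) = 63.62 deg


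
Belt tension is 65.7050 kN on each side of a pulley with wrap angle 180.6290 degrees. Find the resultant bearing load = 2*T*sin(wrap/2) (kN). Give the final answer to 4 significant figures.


F = 2 * 65.7050 * sin(180.6290/2 deg)
F = 131.4 kN


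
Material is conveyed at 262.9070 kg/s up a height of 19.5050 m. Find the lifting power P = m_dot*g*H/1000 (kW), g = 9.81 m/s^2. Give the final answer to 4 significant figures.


P = 262.9070 * 9.81 * 19.5050 / 1000
P = 50.31 kW


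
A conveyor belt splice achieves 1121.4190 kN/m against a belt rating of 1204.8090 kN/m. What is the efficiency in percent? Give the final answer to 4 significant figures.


Eff = 1121.4190 / 1204.8090 * 100
Eff = 93.08 %


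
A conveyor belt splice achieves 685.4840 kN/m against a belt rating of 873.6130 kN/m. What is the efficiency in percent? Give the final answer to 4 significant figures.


Eff = 685.4840 / 873.6130 * 100
Eff = 78.47 %


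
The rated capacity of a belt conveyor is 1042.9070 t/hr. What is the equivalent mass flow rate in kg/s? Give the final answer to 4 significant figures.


m_dot = 1042.9070 * 1000 / 3600
m_dot = 289.7 kg/s


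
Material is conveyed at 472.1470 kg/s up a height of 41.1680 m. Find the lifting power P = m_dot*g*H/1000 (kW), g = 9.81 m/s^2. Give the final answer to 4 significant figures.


P = 472.1470 * 9.81 * 41.1680 / 1000
P = 190.7 kW


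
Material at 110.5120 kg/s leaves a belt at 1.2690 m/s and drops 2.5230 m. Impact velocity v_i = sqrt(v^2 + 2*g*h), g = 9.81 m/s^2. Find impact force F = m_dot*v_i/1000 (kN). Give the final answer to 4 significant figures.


v_i = sqrt(1.2690^2 + 2*9.81*2.5230) = 7.14924 m/s
F = 110.5120 * 7.14924 / 1000
F = 0.7901 kN


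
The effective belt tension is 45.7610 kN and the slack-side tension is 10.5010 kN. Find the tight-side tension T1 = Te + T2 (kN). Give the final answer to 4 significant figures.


T1 = Te + T2 = 45.7610 + 10.5010
T1 = 56.26 kN


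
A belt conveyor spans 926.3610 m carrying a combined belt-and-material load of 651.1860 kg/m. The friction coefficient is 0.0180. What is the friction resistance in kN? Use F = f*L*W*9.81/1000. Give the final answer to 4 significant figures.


F = 0.0180 * 926.3610 * 651.1860 * 9.81 / 1000
F = 106.5 kN


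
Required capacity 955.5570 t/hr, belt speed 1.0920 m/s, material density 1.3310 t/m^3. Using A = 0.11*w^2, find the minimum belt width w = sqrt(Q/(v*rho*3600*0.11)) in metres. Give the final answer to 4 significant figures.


A_req = 955.5570 / (1.0920 * 1.3310 * 3600) = 0.182622 m^2
w = sqrt(0.182622 / 0.11)
w = 1.288 m


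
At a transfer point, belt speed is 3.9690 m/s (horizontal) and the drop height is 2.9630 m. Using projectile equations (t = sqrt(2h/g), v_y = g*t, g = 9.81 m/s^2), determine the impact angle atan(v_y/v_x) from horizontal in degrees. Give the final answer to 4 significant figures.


t = sqrt(2*2.9630/9.81) = 0.777224 s
v_y = 9.81 * 0.777224 = 7.62457 m/s
angle = atan(7.62457 / 3.9690) = 62.50 deg


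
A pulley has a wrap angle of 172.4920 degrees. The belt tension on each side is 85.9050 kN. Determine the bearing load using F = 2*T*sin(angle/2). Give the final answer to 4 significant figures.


F = 2 * 85.9050 * sin(172.4920/2 deg)
F = 171.4 kN


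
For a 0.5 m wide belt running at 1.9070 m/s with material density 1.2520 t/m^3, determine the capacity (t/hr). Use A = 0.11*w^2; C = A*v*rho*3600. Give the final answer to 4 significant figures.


A = 0.11 * 0.5^2 = 0.0275 m^2
C = 0.0275 * 1.9070 * 1.2520 * 3600
C = 236.4 t/hr


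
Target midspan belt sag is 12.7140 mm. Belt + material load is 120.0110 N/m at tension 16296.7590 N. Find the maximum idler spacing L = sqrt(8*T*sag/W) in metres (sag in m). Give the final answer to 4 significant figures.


sag = 12.7140/1000 = 0.012714 m
L = sqrt(8 * 16296.7590 * 0.012714 / 120.0110)
L = 3.716 m


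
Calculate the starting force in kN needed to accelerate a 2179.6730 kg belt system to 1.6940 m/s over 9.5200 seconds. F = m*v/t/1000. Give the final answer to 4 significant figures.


F = 2179.6730 * 1.6940 / 9.5200 / 1000
F = 0.3879 kN


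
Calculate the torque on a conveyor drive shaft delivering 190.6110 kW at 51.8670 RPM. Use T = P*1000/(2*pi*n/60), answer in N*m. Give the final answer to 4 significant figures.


omega = 2*pi*51.8670/60 = 5.4315 rad/s
T = 190.6110*1000 / 5.4315
T = 35090 N*m


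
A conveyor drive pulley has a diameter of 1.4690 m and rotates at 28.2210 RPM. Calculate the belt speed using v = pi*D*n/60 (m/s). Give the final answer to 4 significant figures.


v = pi * 1.4690 * 28.2210 / 60
v = 2.171 m/s


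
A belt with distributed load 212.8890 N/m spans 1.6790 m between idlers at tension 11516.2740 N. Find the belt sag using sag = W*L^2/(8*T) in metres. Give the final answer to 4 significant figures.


sag = 212.8890 * 1.6790^2 / (8 * 11516.2740)
sag = 0.006514 m


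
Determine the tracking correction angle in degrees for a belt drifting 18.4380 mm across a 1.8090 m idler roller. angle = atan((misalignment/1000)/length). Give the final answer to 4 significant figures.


misalign_m = 18.4380 / 1000 = 0.018438 m
angle = atan(0.018438 / 1.8090)
angle = 0.5840 deg


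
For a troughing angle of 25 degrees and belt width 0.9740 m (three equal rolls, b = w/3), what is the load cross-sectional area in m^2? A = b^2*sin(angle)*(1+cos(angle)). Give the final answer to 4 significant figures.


b = 0.9740/3 = 0.324667 m
A = 0.324667^2 * sin(25 deg) * (1 + cos(25 deg))
A = 0.08492 m^2


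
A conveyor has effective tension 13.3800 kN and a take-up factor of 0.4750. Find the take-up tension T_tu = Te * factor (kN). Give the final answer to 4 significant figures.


T_tu = 13.3800 * 0.4750
T_tu = 6.356 kN


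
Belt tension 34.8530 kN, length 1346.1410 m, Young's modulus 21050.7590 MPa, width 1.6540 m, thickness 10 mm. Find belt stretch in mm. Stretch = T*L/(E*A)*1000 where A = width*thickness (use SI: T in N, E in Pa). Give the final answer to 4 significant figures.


A = 1.6540 * 0.01 = 0.01654 m^2
Stretch = 34.8530*1000 * 1346.1410 / (21050.7590e6 * 0.01654) * 1000
Stretch = 134.7 mm


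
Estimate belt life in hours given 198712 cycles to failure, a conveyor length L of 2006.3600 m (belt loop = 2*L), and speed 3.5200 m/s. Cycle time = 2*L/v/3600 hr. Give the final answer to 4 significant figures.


cycle_time = 2 * 2006.3600 / 3.5200 / 3600 = 0.31666 hr
life = 198712 * 0.31666 = 62920 hours


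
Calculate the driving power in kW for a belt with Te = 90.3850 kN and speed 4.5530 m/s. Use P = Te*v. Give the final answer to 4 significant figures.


P = Te * v = 90.3850 * 4.5530
P = 411.5 kW


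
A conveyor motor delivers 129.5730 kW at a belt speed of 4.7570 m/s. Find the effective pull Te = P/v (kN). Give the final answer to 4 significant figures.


Te = P / v = 129.5730 / 4.7570
Te = 27.24 kN


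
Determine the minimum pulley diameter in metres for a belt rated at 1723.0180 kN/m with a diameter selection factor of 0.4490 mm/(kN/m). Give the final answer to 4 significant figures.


D = 1723.0180 * 0.4490 / 1000
D = 0.7736 m


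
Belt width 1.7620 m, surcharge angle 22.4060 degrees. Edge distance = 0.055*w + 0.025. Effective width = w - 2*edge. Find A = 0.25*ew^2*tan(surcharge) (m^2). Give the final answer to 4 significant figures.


edge = 0.055*1.7620 + 0.025 = 0.12191 m
ew = 1.7620 - 2*0.12191 = 1.51818 m
A = 0.25 * 1.51818^2 * tan(22.4060 deg)
A = 0.2376 m^2


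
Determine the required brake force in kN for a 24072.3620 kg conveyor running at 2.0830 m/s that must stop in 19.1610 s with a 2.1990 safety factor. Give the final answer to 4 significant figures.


F = 24072.3620 * 2.0830 / 19.1610 * 2.1990 / 1000
F = 5.755 kN


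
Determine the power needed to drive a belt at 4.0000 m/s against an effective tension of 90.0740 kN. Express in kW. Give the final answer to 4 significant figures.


P = Te * v = 90.0740 * 4.0000
P = 360.3 kW


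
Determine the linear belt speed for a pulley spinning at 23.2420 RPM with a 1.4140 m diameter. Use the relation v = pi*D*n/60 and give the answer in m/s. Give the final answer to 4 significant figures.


v = pi * 1.4140 * 23.2420 / 60
v = 1.721 m/s


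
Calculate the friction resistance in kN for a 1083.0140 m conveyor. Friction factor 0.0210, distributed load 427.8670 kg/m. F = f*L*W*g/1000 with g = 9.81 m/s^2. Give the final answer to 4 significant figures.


F = 0.0210 * 1083.0140 * 427.8670 * 9.81 / 1000
F = 95.46 kN


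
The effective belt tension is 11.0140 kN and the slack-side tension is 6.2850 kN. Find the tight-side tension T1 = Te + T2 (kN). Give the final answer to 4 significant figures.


T1 = Te + T2 = 11.0140 + 6.2850
T1 = 17.30 kN


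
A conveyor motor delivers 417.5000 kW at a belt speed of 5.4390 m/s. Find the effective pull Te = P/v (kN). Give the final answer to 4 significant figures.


Te = P / v = 417.5000 / 5.4390
Te = 76.76 kN


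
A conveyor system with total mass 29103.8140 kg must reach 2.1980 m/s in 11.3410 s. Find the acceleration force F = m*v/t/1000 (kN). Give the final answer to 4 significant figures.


F = 29103.8140 * 2.1980 / 11.3410 / 1000
F = 5.641 kN


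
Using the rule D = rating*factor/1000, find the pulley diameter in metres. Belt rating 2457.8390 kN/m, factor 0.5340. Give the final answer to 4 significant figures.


D = 2457.8390 * 0.5340 / 1000
D = 1.312 m


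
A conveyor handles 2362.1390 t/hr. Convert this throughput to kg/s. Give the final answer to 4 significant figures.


m_dot = 2362.1390 * 1000 / 3600
m_dot = 656.1 kg/s


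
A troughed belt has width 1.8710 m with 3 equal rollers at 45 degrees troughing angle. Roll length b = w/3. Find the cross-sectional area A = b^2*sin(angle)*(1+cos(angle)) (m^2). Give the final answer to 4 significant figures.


b = 1.8710/3 = 0.623667 m
A = 0.623667^2 * sin(45 deg) * (1 + cos(45 deg))
A = 0.4695 m^2


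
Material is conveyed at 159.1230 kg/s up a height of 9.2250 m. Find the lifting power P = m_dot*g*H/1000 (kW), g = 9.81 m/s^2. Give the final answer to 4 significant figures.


P = 159.1230 * 9.81 * 9.2250 / 1000
P = 14.40 kW


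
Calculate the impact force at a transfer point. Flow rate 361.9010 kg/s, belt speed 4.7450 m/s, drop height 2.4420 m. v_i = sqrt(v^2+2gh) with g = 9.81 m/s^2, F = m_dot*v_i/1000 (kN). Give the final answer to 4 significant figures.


v_i = sqrt(4.7450^2 + 2*9.81*2.4420) = 8.39208 m/s
F = 361.9010 * 8.39208 / 1000
F = 3.037 kN


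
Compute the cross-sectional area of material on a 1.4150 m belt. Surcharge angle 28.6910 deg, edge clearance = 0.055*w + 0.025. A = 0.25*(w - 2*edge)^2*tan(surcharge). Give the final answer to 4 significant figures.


edge = 0.055*1.4150 + 0.025 = 0.102825 m
ew = 1.4150 - 2*0.102825 = 1.20935 m
A = 0.25 * 1.20935^2 * tan(28.6910 deg)
A = 0.2001 m^2


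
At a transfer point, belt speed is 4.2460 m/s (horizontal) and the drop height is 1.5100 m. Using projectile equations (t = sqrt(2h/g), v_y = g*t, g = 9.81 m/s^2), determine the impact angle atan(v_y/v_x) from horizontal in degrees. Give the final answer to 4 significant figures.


t = sqrt(2*1.5100/9.81) = 0.554842 s
v_y = 9.81 * 0.554842 = 5.443 m/s
angle = atan(5.443 / 4.2460) = 52.04 deg


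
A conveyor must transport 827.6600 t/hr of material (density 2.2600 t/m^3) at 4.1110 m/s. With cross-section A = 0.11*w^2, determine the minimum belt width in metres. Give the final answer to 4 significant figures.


A_req = 827.6600 / (4.1110 * 2.2600 * 3600) = 0.0247453 m^2
w = sqrt(0.0247453 / 0.11)
w = 0.4743 m


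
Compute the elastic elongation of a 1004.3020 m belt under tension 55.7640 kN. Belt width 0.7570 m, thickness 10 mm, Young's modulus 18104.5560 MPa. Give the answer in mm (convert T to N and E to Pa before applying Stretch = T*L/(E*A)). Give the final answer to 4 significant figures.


A = 0.7570 * 0.01 = 0.00757 m^2
Stretch = 55.7640*1000 * 1004.3020 / (18104.5560e6 * 0.00757) * 1000
Stretch = 408.6 mm


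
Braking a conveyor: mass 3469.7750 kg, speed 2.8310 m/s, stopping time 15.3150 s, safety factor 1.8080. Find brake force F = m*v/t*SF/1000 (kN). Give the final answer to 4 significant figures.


F = 3469.7750 * 2.8310 / 15.3150 * 1.8080 / 1000
F = 1.160 kN


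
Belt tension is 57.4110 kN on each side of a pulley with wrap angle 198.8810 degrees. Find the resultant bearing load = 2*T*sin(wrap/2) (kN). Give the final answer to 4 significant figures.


F = 2 * 57.4110 * sin(198.8810/2 deg)
F = 113.3 kN


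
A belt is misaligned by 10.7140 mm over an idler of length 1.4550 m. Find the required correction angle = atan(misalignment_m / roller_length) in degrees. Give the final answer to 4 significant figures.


misalign_m = 10.7140 / 1000 = 0.010714 m
angle = atan(0.010714 / 1.4550)
angle = 0.4219 deg


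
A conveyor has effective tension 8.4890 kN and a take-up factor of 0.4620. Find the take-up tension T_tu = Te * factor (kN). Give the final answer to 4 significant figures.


T_tu = 8.4890 * 0.4620
T_tu = 3.922 kN


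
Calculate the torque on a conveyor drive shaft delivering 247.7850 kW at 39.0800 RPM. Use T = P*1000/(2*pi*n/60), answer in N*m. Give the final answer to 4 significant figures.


omega = 2*pi*39.0800/60 = 4.09245 rad/s
T = 247.7850*1000 / 4.09245
T = 60550 N*m


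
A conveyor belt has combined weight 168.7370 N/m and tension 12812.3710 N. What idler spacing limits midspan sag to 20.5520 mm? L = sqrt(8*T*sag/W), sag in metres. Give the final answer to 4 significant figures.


sag = 20.5520/1000 = 0.020552 m
L = sqrt(8 * 12812.3710 * 0.020552 / 168.7370)
L = 3.533 m


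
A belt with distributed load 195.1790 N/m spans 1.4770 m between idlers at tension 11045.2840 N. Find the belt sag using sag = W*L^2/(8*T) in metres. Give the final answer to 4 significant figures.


sag = 195.1790 * 1.4770^2 / (8 * 11045.2840)
sag = 0.004819 m


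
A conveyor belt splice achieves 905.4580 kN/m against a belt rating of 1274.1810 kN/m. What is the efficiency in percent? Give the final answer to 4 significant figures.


Eff = 905.4580 / 1274.1810 * 100
Eff = 71.06 %


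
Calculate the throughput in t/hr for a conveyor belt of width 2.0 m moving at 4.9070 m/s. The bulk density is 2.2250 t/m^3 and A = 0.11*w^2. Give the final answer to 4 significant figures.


A = 0.11 * 2.0^2 = 0.44 m^2
C = 0.44 * 4.9070 * 2.2250 * 3600
C = 17290 t/hr


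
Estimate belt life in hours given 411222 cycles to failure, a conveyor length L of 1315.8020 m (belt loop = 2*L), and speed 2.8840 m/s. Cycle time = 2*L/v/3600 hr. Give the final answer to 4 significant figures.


cycle_time = 2 * 1315.8020 / 2.8840 / 3600 = 0.253468 hr
life = 411222 * 0.253468 = 104200 hours


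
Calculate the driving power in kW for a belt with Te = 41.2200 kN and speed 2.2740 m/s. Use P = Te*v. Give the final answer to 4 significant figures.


P = Te * v = 41.2200 * 2.2740
P = 93.73 kW


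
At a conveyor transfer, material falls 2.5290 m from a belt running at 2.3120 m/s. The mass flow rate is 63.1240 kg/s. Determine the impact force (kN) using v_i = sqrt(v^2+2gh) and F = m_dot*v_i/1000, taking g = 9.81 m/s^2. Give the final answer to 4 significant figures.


v_i = sqrt(2.3120^2 + 2*9.81*2.5290) = 7.41379 m/s
F = 63.1240 * 7.41379 / 1000
F = 0.4680 kN


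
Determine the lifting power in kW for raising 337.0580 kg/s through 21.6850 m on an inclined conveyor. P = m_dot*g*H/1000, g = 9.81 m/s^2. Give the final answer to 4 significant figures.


P = 337.0580 * 9.81 * 21.6850 / 1000
P = 71.70 kW


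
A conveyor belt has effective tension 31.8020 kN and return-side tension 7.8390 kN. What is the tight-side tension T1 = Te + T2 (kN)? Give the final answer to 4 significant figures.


T1 = Te + T2 = 31.8020 + 7.8390
T1 = 39.64 kN


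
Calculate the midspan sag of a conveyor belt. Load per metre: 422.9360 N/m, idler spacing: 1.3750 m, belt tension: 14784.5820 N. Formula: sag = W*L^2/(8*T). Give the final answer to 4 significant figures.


sag = 422.9360 * 1.3750^2 / (8 * 14784.5820)
sag = 0.006761 m


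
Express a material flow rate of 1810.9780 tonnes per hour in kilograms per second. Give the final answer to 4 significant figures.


m_dot = 1810.9780 * 1000 / 3600
m_dot = 503.0 kg/s


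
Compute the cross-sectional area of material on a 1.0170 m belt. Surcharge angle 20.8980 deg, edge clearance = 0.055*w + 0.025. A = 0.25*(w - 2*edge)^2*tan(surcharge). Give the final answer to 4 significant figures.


edge = 0.055*1.0170 + 0.025 = 0.080935 m
ew = 1.0170 - 2*0.080935 = 0.85513 m
A = 0.25 * 0.85513^2 * tan(20.8980 deg)
A = 0.06980 m^2


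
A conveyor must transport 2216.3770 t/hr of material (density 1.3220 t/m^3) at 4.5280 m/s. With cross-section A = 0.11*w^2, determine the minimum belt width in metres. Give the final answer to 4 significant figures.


A_req = 2216.3770 / (4.5280 * 1.3220 * 3600) = 0.10285 m^2
w = sqrt(0.10285 / 0.11)
w = 0.9670 m


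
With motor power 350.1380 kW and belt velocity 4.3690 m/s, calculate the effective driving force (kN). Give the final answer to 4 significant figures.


Te = P / v = 350.1380 / 4.3690
Te = 80.14 kN


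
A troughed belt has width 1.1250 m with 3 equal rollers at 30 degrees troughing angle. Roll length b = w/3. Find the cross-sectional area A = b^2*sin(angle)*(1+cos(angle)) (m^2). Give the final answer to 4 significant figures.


b = 1.1250/3 = 0.375 m
A = 0.375^2 * sin(30 deg) * (1 + cos(30 deg))
A = 0.1312 m^2


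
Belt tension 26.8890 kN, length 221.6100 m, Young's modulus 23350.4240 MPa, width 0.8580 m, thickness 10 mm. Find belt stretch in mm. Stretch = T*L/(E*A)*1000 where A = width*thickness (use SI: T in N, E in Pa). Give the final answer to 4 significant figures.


A = 0.8580 * 0.01 = 0.00858 m^2
Stretch = 26.8890*1000 * 221.6100 / (23350.4240e6 * 0.00858) * 1000
Stretch = 29.74 mm


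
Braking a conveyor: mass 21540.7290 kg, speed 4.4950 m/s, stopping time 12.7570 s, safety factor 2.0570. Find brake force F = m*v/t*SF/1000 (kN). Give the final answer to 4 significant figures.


F = 21540.7290 * 4.4950 / 12.7570 * 2.0570 / 1000
F = 15.61 kN


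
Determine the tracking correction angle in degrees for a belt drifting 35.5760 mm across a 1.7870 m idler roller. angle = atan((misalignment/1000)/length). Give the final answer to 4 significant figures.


misalign_m = 35.5760 / 1000 = 0.035576 m
angle = atan(0.035576 / 1.7870)
angle = 1.141 deg


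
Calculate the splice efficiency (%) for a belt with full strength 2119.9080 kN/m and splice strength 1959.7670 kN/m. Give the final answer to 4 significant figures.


Eff = 1959.7670 / 2119.9080 * 100
Eff = 92.45 %


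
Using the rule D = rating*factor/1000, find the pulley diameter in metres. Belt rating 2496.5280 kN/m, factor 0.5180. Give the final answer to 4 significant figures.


D = 2496.5280 * 0.5180 / 1000
D = 1.293 m


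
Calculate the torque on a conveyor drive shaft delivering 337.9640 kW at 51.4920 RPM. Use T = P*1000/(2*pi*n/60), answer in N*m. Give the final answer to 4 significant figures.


omega = 2*pi*51.4920/60 = 5.39223 rad/s
T = 337.9640*1000 / 5.39223
T = 62680 N*m


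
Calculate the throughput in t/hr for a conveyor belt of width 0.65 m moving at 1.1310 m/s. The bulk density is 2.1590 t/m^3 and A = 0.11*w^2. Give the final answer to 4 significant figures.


A = 0.11 * 0.65^2 = 0.046475 m^2
C = 0.046475 * 1.1310 * 2.1590 * 3600
C = 408.5 t/hr


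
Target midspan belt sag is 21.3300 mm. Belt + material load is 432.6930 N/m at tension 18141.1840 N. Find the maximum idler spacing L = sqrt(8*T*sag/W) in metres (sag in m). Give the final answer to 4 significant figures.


sag = 21.3300/1000 = 0.021330 m
L = sqrt(8 * 18141.1840 * 0.021330 / 432.6930)
L = 2.675 m


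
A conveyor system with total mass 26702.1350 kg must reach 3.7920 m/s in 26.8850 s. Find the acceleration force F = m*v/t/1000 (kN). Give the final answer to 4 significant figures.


F = 26702.1350 * 3.7920 / 26.8850 / 1000
F = 3.766 kN


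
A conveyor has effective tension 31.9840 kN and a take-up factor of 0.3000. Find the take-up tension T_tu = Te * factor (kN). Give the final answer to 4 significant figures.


T_tu = 31.9840 * 0.3000
T_tu = 9.595 kN


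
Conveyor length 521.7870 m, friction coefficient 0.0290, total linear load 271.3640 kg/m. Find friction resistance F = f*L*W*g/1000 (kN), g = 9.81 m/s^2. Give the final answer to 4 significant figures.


F = 0.0290 * 521.7870 * 271.3640 * 9.81 / 1000
F = 40.28 kN


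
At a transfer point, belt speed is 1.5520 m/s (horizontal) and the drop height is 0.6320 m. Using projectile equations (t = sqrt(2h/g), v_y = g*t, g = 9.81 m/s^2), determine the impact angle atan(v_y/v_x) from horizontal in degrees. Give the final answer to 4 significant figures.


t = sqrt(2*0.6320/9.81) = 0.358954 s
v_y = 9.81 * 0.358954 = 3.52134 m/s
angle = atan(3.52134 / 1.5520) = 66.21 deg


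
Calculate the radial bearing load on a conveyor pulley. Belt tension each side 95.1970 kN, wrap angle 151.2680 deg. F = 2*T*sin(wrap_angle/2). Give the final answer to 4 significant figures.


F = 2 * 95.1970 * sin(151.2680/2 deg)
F = 184.4 kN


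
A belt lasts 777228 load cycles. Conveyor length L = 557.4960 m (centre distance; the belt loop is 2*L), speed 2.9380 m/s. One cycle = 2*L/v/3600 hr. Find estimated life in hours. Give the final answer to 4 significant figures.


cycle_time = 2 * 557.4960 / 2.9380 / 3600 = 0.105419 hr
life = 777228 * 0.105419 = 81930 hours


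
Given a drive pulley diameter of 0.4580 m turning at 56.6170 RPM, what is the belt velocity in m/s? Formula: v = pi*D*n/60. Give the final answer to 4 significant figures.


v = pi * 0.4580 * 56.6170 / 60
v = 1.358 m/s


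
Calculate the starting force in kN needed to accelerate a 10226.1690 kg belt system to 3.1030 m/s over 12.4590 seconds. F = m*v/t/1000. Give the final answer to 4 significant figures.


F = 10226.1690 * 3.1030 / 12.4590 / 1000
F = 2.547 kN


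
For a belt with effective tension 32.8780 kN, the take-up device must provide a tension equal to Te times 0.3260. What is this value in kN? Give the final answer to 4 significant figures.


T_tu = 32.8780 * 0.3260
T_tu = 10.72 kN


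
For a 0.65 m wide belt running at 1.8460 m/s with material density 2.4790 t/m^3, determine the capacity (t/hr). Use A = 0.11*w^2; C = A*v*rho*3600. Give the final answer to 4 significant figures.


A = 0.11 * 0.65^2 = 0.046475 m^2
C = 0.046475 * 1.8460 * 2.4790 * 3600
C = 765.6 t/hr


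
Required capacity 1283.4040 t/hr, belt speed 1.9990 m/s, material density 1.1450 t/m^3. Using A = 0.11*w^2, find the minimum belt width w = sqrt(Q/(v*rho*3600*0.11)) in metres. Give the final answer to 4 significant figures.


A_req = 1283.4040 / (1.9990 * 1.1450 * 3600) = 0.155755 m^2
w = sqrt(0.155755 / 0.11)
w = 1.190 m


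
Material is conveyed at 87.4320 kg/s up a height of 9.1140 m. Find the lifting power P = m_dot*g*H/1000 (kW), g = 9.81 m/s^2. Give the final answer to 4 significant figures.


P = 87.4320 * 9.81 * 9.1140 / 1000
P = 7.817 kW


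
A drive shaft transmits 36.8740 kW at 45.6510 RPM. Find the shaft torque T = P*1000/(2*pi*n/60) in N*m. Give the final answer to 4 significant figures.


omega = 2*pi*45.6510/60 = 4.78056 rad/s
T = 36.8740*1000 / 4.78056
T = 7713 N*m


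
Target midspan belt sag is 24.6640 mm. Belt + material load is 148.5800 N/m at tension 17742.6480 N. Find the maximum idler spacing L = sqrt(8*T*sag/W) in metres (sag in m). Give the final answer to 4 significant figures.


sag = 24.6640/1000 = 0.024664 m
L = sqrt(8 * 17742.6480 * 0.024664 / 148.5800)
L = 4.854 m


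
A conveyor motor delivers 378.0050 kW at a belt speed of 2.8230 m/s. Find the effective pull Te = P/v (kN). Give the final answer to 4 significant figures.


Te = P / v = 378.0050 / 2.8230
Te = 133.9 kN


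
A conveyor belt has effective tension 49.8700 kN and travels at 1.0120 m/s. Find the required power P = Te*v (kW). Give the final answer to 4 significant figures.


P = Te * v = 49.8700 * 1.0120
P = 50.47 kW


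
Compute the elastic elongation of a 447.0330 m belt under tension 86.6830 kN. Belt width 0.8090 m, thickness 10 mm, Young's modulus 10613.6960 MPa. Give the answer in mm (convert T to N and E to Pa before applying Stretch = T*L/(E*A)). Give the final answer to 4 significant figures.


A = 0.8090 * 0.01 = 0.00809 m^2
Stretch = 86.6830*1000 * 447.0330 / (10613.6960e6 * 0.00809) * 1000
Stretch = 451.3 mm


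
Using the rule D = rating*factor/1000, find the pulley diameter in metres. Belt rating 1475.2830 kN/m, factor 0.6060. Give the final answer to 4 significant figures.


D = 1475.2830 * 0.6060 / 1000
D = 0.8940 m


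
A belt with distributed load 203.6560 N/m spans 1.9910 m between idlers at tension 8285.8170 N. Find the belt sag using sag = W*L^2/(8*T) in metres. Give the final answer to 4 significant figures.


sag = 203.6560 * 1.9910^2 / (8 * 8285.8170)
sag = 0.01218 m


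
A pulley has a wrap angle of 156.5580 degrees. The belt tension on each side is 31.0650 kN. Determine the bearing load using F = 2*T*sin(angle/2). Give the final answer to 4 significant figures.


F = 2 * 31.0650 * sin(156.5580/2 deg)
F = 60.83 kN


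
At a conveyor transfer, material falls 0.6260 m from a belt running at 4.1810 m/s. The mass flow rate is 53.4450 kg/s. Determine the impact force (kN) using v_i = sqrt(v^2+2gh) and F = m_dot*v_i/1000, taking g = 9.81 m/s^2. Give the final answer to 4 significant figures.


v_i = sqrt(4.1810^2 + 2*9.81*0.6260) = 5.45554 m/s
F = 53.4450 * 5.45554 / 1000
F = 0.2916 kN


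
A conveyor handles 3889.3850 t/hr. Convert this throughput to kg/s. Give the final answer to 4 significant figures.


m_dot = 3889.3850 * 1000 / 3600
m_dot = 1080 kg/s


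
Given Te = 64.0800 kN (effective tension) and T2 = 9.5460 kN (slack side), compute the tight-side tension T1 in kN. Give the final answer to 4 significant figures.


T1 = Te + T2 = 64.0800 + 9.5460
T1 = 73.63 kN


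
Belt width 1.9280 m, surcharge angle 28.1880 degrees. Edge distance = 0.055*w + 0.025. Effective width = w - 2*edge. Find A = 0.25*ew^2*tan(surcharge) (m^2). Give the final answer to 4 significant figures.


edge = 0.055*1.9280 + 0.025 = 0.13104 m
ew = 1.9280 - 2*0.13104 = 1.66592 m
A = 0.25 * 1.66592^2 * tan(28.1880 deg)
A = 0.3718 m^2


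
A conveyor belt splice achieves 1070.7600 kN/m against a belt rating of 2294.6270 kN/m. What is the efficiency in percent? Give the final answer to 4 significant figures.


Eff = 1070.7600 / 2294.6270 * 100
Eff = 46.66 %


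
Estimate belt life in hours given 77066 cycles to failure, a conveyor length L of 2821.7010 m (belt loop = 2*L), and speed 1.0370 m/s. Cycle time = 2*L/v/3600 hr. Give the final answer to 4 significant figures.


cycle_time = 2 * 2821.7010 / 1.0370 / 3600 = 1.51168 hr
life = 77066 * 1.51168 = 116500 hours


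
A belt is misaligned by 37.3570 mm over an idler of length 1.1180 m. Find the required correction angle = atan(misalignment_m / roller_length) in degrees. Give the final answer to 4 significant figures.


misalign_m = 37.3570 / 1000 = 0.037357 m
angle = atan(0.037357 / 1.1180)
angle = 1.914 deg


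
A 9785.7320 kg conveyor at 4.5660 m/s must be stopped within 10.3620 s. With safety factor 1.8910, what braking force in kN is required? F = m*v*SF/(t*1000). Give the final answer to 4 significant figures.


F = 9785.7320 * 4.5660 / 10.3620 * 1.8910 / 1000
F = 8.154 kN


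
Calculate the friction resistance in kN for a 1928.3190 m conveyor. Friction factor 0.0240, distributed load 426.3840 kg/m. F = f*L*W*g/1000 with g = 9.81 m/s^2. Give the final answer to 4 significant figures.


F = 0.0240 * 1928.3190 * 426.3840 * 9.81 / 1000
F = 193.6 kN


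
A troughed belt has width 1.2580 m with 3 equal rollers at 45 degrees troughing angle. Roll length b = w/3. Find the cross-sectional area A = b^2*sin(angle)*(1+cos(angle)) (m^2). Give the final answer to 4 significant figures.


b = 1.2580/3 = 0.419333 m
A = 0.419333^2 * sin(45 deg) * (1 + cos(45 deg))
A = 0.2123 m^2


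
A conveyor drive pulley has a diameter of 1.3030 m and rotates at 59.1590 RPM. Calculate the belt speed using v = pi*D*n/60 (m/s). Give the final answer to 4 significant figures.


v = pi * 1.3030 * 59.1590 / 60
v = 4.036 m/s


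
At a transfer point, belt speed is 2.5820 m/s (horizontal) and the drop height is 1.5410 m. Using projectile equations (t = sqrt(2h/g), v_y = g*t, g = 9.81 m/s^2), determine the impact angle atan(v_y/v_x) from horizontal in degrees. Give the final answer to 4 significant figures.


t = sqrt(2*1.5410/9.81) = 0.560508 s
v_y = 9.81 * 0.560508 = 5.49858 m/s
angle = atan(5.49858 / 2.5820) = 64.85 deg


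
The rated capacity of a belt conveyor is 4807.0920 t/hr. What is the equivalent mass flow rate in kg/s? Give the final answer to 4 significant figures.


m_dot = 4807.0920 * 1000 / 3600
m_dot = 1335 kg/s


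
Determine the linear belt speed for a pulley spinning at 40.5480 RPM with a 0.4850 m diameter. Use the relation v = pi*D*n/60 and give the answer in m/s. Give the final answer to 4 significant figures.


v = pi * 0.4850 * 40.5480 / 60
v = 1.030 m/s


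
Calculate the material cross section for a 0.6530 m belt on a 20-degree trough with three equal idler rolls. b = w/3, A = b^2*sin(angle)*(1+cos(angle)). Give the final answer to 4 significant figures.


b = 0.6530/3 = 0.217667 m
A = 0.217667^2 * sin(20 deg) * (1 + cos(20 deg))
A = 0.03143 m^2


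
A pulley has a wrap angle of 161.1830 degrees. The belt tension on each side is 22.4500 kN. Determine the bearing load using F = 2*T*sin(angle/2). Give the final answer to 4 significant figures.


F = 2 * 22.4500 * sin(161.1830/2 deg)
F = 44.30 kN


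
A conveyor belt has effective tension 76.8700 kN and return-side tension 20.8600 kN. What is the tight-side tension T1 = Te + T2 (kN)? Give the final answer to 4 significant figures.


T1 = Te + T2 = 76.8700 + 20.8600
T1 = 97.73 kN


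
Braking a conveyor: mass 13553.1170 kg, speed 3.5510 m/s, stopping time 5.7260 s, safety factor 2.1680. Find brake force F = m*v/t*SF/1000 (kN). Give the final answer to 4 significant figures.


F = 13553.1170 * 3.5510 / 5.7260 * 2.1680 / 1000
F = 18.22 kN


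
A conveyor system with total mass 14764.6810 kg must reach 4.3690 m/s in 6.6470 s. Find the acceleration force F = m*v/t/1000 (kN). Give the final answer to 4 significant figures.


F = 14764.6810 * 4.3690 / 6.6470 / 1000
F = 9.705 kN


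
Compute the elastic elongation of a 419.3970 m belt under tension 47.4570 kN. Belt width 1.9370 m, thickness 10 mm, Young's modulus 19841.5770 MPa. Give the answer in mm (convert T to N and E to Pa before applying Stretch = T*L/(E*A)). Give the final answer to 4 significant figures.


A = 1.9370 * 0.01 = 0.01937 m^2
Stretch = 47.4570*1000 * 419.3970 / (19841.5770e6 * 0.01937) * 1000
Stretch = 51.79 mm


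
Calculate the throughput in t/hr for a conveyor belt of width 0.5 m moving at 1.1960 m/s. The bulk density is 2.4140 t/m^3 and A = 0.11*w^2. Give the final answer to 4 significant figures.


A = 0.11 * 0.5^2 = 0.0275 m^2
C = 0.0275 * 1.1960 * 2.4140 * 3600
C = 285.8 t/hr


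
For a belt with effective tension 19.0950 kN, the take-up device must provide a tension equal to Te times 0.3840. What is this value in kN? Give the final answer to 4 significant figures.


T_tu = 19.0950 * 0.3840
T_tu = 7.332 kN


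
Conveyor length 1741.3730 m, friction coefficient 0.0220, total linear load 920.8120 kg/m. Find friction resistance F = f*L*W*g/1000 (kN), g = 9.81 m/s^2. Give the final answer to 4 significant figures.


F = 0.0220 * 1741.3730 * 920.8120 * 9.81 / 1000
F = 346.1 kN


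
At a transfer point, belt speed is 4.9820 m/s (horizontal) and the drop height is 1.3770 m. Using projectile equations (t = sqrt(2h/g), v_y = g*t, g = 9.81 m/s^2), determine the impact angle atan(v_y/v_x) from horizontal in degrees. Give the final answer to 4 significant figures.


t = sqrt(2*1.3770/9.81) = 0.529843 s
v_y = 9.81 * 0.529843 = 5.19776 m/s
angle = atan(5.19776 / 4.9820) = 46.21 deg


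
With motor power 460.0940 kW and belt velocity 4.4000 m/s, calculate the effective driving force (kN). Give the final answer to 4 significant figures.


Te = P / v = 460.0940 / 4.4000
Te = 104.6 kN


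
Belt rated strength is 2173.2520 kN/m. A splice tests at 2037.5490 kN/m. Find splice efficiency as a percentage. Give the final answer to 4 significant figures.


Eff = 2037.5490 / 2173.2520 * 100
Eff = 93.76 %


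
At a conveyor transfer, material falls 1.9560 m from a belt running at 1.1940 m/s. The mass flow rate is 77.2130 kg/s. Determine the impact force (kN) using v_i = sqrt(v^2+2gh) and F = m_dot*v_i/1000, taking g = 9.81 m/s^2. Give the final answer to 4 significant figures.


v_i = sqrt(1.1940^2 + 2*9.81*1.9560) = 6.30891 m/s
F = 77.2130 * 6.30891 / 1000
F = 0.4871 kN


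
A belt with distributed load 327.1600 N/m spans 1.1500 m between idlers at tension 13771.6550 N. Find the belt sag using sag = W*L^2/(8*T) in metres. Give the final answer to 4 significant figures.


sag = 327.1600 * 1.1500^2 / (8 * 13771.6550)
sag = 0.003927 m


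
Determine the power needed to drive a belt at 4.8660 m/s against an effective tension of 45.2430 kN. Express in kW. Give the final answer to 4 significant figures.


P = Te * v = 45.2430 * 4.8660
P = 220.2 kW
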